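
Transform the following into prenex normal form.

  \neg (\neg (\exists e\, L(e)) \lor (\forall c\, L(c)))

Drive negations inward (¬∀x A ≡ ∃x ¬A, ¬∃x A ≡ ∀x ¬A, De Morgan for ∧/∨):
  (\exists e\, L(e)) \land (\exists c\, \neg L(c))
Pull the quantifiers to the front (each side's bound variable is not free in the other side):
  \exists e\, \exists c\, (L(e) \land \neg L(c))

\exists e\, \exists c\, (L(e) \land \neg L(c))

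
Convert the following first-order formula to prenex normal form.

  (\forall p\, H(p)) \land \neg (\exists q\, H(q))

Drive negations inward (¬∀x A ≡ ∃x ¬A, ¬∃x A ≡ ∀x ¬A, De Morgan for ∧/∨):
  (\forall p\, H(p)) \land (\forall q\, \neg H(q))
All bound variables are already distinct, so no renaming is needed.
Pull the quantifiers to the front (each side's bound variable is not free in the other side):
  \forall p\, \forall q\, (H(p) \land \neg H(q))

\forall p\, \forall q\, (H(p) \land \neg H(q))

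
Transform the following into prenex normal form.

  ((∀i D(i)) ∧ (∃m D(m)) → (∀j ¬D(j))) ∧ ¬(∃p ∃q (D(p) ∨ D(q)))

∃i ∀m ∀j ∀p ∀q ((¬D(i) ∨ ¬D(m) ∨ ¬D(j)) ∧ ¬D(p) ∧ ¬D(q))

First replace A → B with ¬A ∨ B.
  (¬((∀i D(i)) ∧ (∃m D(m))) ∨ (∀j ¬D(j))) ∧ ¬(∃p ∃q (D(p) ∨ D(q)))
Push ¬ through the quantifiers and connectives to reach negation normal form:
  ((∃i ¬D(i)) ∨ (∀m ¬D(m)) ∨ (∀j ¬D(j))) ∧ (∀p ∀q (¬D(p) ∧ ¬D(q)))
All bound variables are already distinct, so no renaming is needed.
Extract every quantifier outward, since the variables are now distinct and don't occur free across branches:
  ∃i ∀m ∀j ∀p ∀q ((¬D(i) ∨ ¬D(m) ∨ ¬D(j)) ∧ ¬D(p) ∧ ¬D(q))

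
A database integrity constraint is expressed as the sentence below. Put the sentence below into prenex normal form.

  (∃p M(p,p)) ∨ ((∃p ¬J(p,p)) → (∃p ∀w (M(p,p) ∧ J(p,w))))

∃p ∀w1 ∃a ∀w (M(p,p) ∨ J(w1,w1) ∨ M(a,a) ∧ J(a,w))

Eliminate → and ↔ using ¬ and ∨.
  (∃p M(p,p)) ∨ ¬(∃p ¬J(p,p)) ∨ (∃p ∀w (M(p,p) ∧ J(p,w)))
Move each ¬ inward, flipping quantifiers it crosses:
  (∃p M(p,p)) ∨ (∀p J(p,p)) ∨ (∃p ∀w (M(p,p) ∧ J(p,w)))
Rename bound variables to avoid capture: p↦w1, p↦a.
  (∃p M(p,p)) ∨ (∀w1 J(w1,w1)) ∨ (∃a ∀w (M(a,a) ∧ J(a,w)))
Extract every quantifier outward, since the variables are now distinct and don't occur free across branches:
  ∃p ∀w1 ∃a ∀w (M(p,p) ∨ J(w1,w1) ∨ M(a,a) ∧ J(a,w))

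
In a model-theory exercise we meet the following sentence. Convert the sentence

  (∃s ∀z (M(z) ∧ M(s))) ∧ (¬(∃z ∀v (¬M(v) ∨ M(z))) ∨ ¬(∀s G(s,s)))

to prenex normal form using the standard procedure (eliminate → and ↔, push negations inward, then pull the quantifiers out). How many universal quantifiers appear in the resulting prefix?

2

Move each ¬ inward, flipping quantifiers it crosses:
  (∃s ∀z (M(z) ∧ M(s))) ∧ ((∀z ∃v (M(v) ∧ ¬M(z))) ∨ (∃s ¬G(s,s)))
Rename bound variables to avoid capture: z↦x, s↦u1.
  (∃s ∀z (M(z) ∧ M(s))) ∧ ((∀x ∃v (M(v) ∧ ¬M(x))) ∨ (∃u1 ¬G(u1,u1)))
Extract every quantifier outward, since the variables are now distinct and don't occur free across branches:
  ∃s ∀z ∀x ∃v ∃u1 (M(z) ∧ M(s) ∧ (M(v) ∧ ¬M(x) ∨ ¬G(u1,u1)))
The prefix is ∃s ∀z ∀x ∃v ∃u1: 2 universal, 3 existential.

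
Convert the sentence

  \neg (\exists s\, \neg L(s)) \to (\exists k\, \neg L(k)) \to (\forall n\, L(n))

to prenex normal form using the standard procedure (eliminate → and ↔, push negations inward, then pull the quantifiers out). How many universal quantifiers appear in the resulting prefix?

2

First replace A → B with ¬A ∨ B.
  \neg \neg (\exists s\, \neg L(s)) \lor \neg (\exists k\, \neg L(k)) \lor (\forall n\, L(n))
Push ¬ through the quantifiers and connectives to reach negation normal form:
  (\exists s\, \neg L(s)) \lor (\forall k\, L(k)) \lor (\forall n\, L(n))
All bound variables are already distinct, so no renaming is needed.
Extract every quantifier outward, since the variables are now distinct and don't occur free across branches:
  \exists s\, \forall k\, \forall n\, (\neg L(s) \lor L(k) \lor L(n))
The prefix is \exists s \forall k \forall n: 2 universal, 1 existential.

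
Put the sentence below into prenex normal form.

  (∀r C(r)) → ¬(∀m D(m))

Eliminate → and ↔ using ¬ and ∨.
  ¬(∀r C(r)) ∨ ¬(∀m D(m))
Drive negations inward (¬∀x A ≡ ∃x ¬A, ¬∃x A ≡ ∀x ¬A, De Morgan for ∧/∨):
  (∃r ¬C(r)) ∨ (∃m ¬D(m))
All bound variables are already distinct, so no renaming is needed.
Extract every quantifier outward, since the variables are now distinct and don't occur free across branches:
  ∃r ∃m (¬C(r) ∨ ¬D(m))

∃r ∃m (¬C(r) ∨ ¬D(m))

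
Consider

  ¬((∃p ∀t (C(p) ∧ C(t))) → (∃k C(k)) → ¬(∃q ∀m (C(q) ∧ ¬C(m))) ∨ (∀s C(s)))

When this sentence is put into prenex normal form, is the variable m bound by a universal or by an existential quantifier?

First replace A → B with ¬A ∨ B.
  ¬(¬(∃p ∀t (C(p) ∧ C(t))) ∨ ¬(∃k C(k)) ∨ ¬(∃q ∀m (C(q) ∧ ¬C(m))) ∨ (∀s C(s)))
Drive negations inward (¬∀x A ≡ ∃x ¬A, ¬∃x A ≡ ∀x ¬A, De Morgan for ∧/∨):
  (∃p ∀t (C(p) ∧ C(t))) ∧ (∃k C(k)) ∧ (∃q ∀m (C(q) ∧ ¬C(m))) ∧ (∃s ¬C(s))
Finally move all quantifiers to the prefix:
  ∃p ∀t ∃k ∃q ∀m ∃s (C(p) ∧ C(t) ∧ C(k) ∧ C(q) ∧ ¬C(m) ∧ ¬C(s))
The quantifier ∀m sits under an even number of negations (counting the antecedent side of each →), so it remains universal.

universal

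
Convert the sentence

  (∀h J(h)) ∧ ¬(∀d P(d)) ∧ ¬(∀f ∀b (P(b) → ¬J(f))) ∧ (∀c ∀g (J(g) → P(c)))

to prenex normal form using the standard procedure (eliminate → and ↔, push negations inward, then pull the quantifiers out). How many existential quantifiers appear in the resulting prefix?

Eliminate → and ↔ using ¬ and ∨.
  (∀h J(h)) ∧ ¬(∀d P(d)) ∧ ¬(∀f ∀b (¬P(b) ∨ ¬J(f))) ∧ (∀c ∀g (¬J(g) ∨ P(c)))
Move each ¬ inward, flipping quantifiers it crosses:
  (∀h J(h)) ∧ (∃d ¬P(d)) ∧ (∃f ∃b (P(b) ∧ J(f))) ∧ (∀c ∀g (¬J(g) ∨ P(c)))
All bound variables are already distinct, so no renaming is needed.
Extract every quantifier outward, since the variables are now distinct and don't occur free across branches:
  ∀h ∃d ∃f ∃b ∀c ∀g (J(h) ∧ ¬P(d) ∧ P(b) ∧ J(f) ∧ (¬J(g) ∨ P(c)))
The prefix is ∀h ∃d ∃f ∃b ∀c ∀g: 3 universal, 3 existential.

3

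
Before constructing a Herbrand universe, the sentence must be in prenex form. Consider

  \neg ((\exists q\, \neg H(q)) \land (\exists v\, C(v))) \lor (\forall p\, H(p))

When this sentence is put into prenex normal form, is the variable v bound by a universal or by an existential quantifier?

Push ¬ through the quantifiers and connectives to reach negation normal form:
  (\forall q\, H(q)) \lor (\forall v\, \neg C(v)) \lor (\forall p\, H(p))
Extract every quantifier outward, since the variables are now distinct and don't occur free across branches:
  \forall q\, \forall v\, \forall p\, (H(q) \lor \neg C(v) \lor H(p))
The quantifier \exists v sits under an odd number of negations, so it flips to \forall v.

universal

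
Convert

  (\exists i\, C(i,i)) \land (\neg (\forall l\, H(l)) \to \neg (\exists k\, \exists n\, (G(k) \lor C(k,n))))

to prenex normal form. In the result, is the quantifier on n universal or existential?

First replace A → B with ¬A ∨ B.
  (\exists i\, C(i,i)) \land (\neg \neg (\forall l\, H(l)) \lor \neg (\exists k\, \exists n\, (G(k) \lor C(k,n))))
Drive negations inward (¬∀x A ≡ ∃x ¬A, ¬∃x A ≡ ∀x ¬A, De Morgan for ∧/∨):
  (\exists i\, C(i,i)) \land ((\forall l\, H(l)) \lor (\forall k\, \forall n\, (\neg G(k) \land \neg C(k,n))))
All bound variables are already distinct, so no renaming is needed.
Extract every quantifier outward, since the variables are now distinct and don't occur free across branches:
  \exists i\, \forall l\, \forall k\, \forall n\, (C(i,i) \land (H(l) \lor \neg G(k) \land \neg C(k,n)))
The quantifier \exists n sits under an odd number of negations (counting the antecedent side of each →), so it flips to \forall n.

universal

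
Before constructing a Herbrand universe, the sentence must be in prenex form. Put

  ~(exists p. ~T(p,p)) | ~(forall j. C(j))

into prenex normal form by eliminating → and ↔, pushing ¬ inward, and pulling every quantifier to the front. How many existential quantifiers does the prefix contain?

Drive negations inward (¬∀x A ≡ ∃x ¬A, ¬∃x A ≡ ∀x ¬A, De Morgan for ∧/∨):
  (forall p. T(p,p)) | (exists j. ~C(j))
All bound variables are already distinct, so no renaming is needed.
Extract every quantifier outward, since the variables are now distinct and don't occur free across branches:
  forall p. exists j. (T(p,p) | ~C(j))
The prefix is forall p exists j: 1 universal, 1 existential.

1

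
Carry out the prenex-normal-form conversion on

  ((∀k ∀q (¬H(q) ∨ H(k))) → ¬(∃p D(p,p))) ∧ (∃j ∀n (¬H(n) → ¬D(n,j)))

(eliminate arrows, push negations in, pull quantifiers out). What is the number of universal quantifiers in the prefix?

First replace A → B with ¬A ∨ B.
  (¬(∀k ∀q (¬H(q) ∨ H(k))) ∨ ¬(∃p D(p,p))) ∧ (∃j ∀n (¬¬H(n) ∨ ¬D(n,j)))
Drive negations inward (¬∀x A ≡ ∃x ¬A, ¬∃x A ≡ ∀x ¬A, De Morgan for ∧/∨):
  ((∃k ∃q (H(q) ∧ ¬H(k))) ∨ (∀p ¬D(p,p))) ∧ (∃j ∀n (H(n) ∨ ¬D(n,j)))
All bound variables are already distinct, so no renaming is needed.
Extract every quantifier outward, since the variables are now distinct and don't occur free across branches:
  ∃k ∃q ∀p ∃j ∀n ((H(q) ∧ ¬H(k) ∨ ¬D(p,p)) ∧ (H(n) ∨ ¬D(n,j)))
The prefix is ∃k ∃q ∀p ∃j ∀n: 2 universal, 3 existential.

2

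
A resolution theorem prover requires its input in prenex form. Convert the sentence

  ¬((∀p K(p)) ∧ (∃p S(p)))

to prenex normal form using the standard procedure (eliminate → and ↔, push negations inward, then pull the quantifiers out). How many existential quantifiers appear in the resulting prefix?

1

Push ¬ through the quantifiers and connectives to reach negation normal form:
  (∃p ¬K(p)) ∨ (∀p ¬S(p))
Standardize variables apart so no two quantifiers bind the same name: p↦b.
  (∃p ¬K(p)) ∨ (∀b ¬S(b))
Pull the quantifiers to the front (each side's bound variable is not free in the other side):
  ∃p ∀b (¬K(p) ∨ ¬S(b))
The prefix is ∃p ∀b: 1 universal, 1 existential.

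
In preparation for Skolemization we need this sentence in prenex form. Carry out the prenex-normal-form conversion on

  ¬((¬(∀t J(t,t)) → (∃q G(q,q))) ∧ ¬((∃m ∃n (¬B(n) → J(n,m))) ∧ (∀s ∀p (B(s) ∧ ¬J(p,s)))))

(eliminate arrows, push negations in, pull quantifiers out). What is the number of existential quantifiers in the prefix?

First replace A → B with ¬A ∨ B.
  ¬((¬¬(∀t J(t,t)) ∨ (∃q G(q,q))) ∧ ¬((∃m ∃n (¬¬B(n) ∨ J(n,m))) ∧ (∀s ∀p (B(s) ∧ ¬J(p,s)))))
Move each ¬ inward, flipping quantifiers it crosses:
  (∃t ¬J(t,t)) ∧ (∀q ¬G(q,q)) ∨ (∃m ∃n (B(n) ∨ J(n,m))) ∧ (∀s ∀p (B(s) ∧ ¬J(p,s)))
All bound variables are already distinct, so no renaming is needed.
Pull the quantifiers to the front (each side's bound variable is not free in the other side):
  ∃t ∀q ∃m ∃n ∀s ∀p (¬J(t,t) ∧ ¬G(q,q) ∨ (B(n) ∨ J(n,m)) ∧ B(s) ∧ ¬J(p,s))
The prefix is ∃t ∀q ∃m ∃n ∀s ∀p: 3 universal, 3 existential.

3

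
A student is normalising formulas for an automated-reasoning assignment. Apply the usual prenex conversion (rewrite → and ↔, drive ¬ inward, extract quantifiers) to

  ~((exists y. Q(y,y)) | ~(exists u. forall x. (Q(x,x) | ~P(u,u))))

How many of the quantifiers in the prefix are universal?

2

Move each ¬ inward, flipping quantifiers it crosses:
  (forall y. ~Q(y,y)) & (exists u. forall x. (Q(x,x) | ~P(u,u)))
Finally move all quantifiers to the prefix:
  forall y. exists u. forall x. (~Q(y,y) & (Q(x,x) | ~P(u,u)))
The prefix is forall y exists u forall x: 2 universal, 1 existential.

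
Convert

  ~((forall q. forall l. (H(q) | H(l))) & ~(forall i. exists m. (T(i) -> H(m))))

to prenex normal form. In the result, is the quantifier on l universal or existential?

existential

Rewrite implications/biconditionals: A → B as ¬A ∨ B.
  ~((forall q. forall l. (H(q) | H(l))) & ~(forall i. exists m. (~T(i) | H(m))))
Drive negations inward (¬∀x A ≡ ∃x ¬A, ¬∃x A ≡ ∀x ¬A, De Morgan for ∧/∨):
  (exists q. exists l. (~H(q) & ~H(l))) | (forall i. exists m. (~T(i) | H(m)))
All bound variables are already distinct, so no renaming is needed.
Pull the quantifiers to the front (each side's bound variable is not free in the other side):
  exists q. exists l. forall i. exists m. (~H(q) & ~H(l) | ~T(i) | H(m))
The quantifier forall l sits under an odd number of negations (counting the antecedent side of each →), so it flips to exists l.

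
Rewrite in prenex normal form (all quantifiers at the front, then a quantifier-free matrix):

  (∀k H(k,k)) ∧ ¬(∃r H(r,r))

Push ¬ through the quantifiers and connectives to reach negation normal form:
  (∀k H(k,k)) ∧ (∀r ¬H(r,r))
Pull the quantifiers to the front (each side's bound variable is not free in the other side):
  ∀k ∀r (H(k,k) ∧ ¬H(r,r))

∀k ∀r (H(k,k) ∧ ¬H(r,r))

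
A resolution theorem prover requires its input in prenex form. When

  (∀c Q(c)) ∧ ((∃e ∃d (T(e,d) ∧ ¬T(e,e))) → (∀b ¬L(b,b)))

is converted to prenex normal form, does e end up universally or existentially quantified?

Eliminate → and ↔ using ¬ and ∨.
  (∀c Q(c)) ∧ (¬(∃e ∃d (T(e,d) ∧ ¬T(e,e))) ∨ (∀b ¬L(b,b)))
Move each ¬ inward, flipping quantifiers it crosses:
  (∀c Q(c)) ∧ ((∀e ∀d (¬T(e,d) ∨ T(e,e))) ∨ (∀b ¬L(b,b)))
All bound variables are already distinct, so no renaming is needed.
Pull the quantifiers to the front (each side's bound variable is not free in the other side):
  ∀c ∀e ∀d ∀b (Q(c) ∧ (¬T(e,d) ∨ T(e,e) ∨ ¬L(b,b)))
The quantifier ∃e sits under an odd number of negations (counting the antecedent side of each →), so it flips to ∀e.

universal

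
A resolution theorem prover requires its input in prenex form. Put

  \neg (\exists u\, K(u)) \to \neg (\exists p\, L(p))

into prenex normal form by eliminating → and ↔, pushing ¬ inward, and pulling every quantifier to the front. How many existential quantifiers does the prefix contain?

1

First replace A → B with ¬A ∨ B.
  \neg \neg (\exists u\, K(u)) \lor \neg (\exists p\, L(p))
Move each ¬ inward, flipping quantifiers it crosses:
  (\exists u\, K(u)) \lor (\forall p\, \neg L(p))
All bound variables are already distinct, so no renaming is needed.
Finally move all quantifiers to the prefix:
  \exists u\, \forall p\, (K(u) \lor \neg L(p))
The prefix is \exists u \forall p: 1 universal, 1 existential.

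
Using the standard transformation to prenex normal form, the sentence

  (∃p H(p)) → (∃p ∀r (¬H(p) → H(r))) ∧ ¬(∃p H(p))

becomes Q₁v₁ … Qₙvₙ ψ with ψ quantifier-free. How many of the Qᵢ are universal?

First replace A → B with ¬A ∨ B.
  ¬(∃p H(p)) ∨ (∃p ∀r (¬¬H(p) ∨ H(r))) ∧ ¬(∃p H(p))
Move each ¬ inward, flipping quantifiers it crosses:
  (∀p ¬H(p)) ∨ (∃p ∀r (H(p) ∨ H(r))) ∧ (∀p ¬H(p))
Give each quantifier a distinct variable: p↦q, p↦u1.
  (∀p ¬H(p)) ∨ (∃q ∀r (H(q) ∨ H(r))) ∧ (∀u1 ¬H(u1))
Pull the quantifiers to the front (each side's bound variable is not free in the other side):
  ∀p ∃q ∀r ∀u1 (¬H(p) ∨ (H(q) ∨ H(r)) ∧ ¬H(u1))
The prefix is ∀p ∃q ∀r ∀u1: 3 universal, 1 existential.

3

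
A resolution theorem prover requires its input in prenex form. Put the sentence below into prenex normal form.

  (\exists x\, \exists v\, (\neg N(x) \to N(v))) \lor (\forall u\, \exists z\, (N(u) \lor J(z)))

\exists x\, \exists v\, \forall u\, \exists z\, (N(x) \lor N(v) \lor N(u) \lor J(z))

First replace A → B with ¬A ∨ B.
  (\exists x\, \exists v\, (\neg \neg N(x) \lor N(v))) \lor (\forall u\, \exists z\, (N(u) \lor J(z)))
Push ¬ through the quantifiers and connectives to reach negation normal form:
  (\exists x\, \exists v\, (N(x) \lor N(v))) \lor (\forall u\, \exists z\, (N(u) \lor J(z)))
All bound variables are already distinct, so no renaming is needed.
Pull the quantifiers to the front (each side's bound variable is not free in the other side):
  \exists x\, \exists v\, \forall u\, \exists z\, (N(x) \lor N(v) \lor N(u) \lor J(z))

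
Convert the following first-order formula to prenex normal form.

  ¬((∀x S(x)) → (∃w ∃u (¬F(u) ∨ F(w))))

Eliminate → and ↔ using ¬ and ∨.
  ¬(¬(∀x S(x)) ∨ (∃w ∃u (¬F(u) ∨ F(w))))
Move each ¬ inward, flipping quantifiers it crosses:
  (∀x S(x)) ∧ (∀w ∀u (F(u) ∧ ¬F(w)))
All bound variables are already distinct, so no renaming is needed.
Finally move all quantifiers to the prefix:
  ∀x ∀w ∀u (S(x) ∧ F(u) ∧ ¬F(w))

∀x ∀w ∀u (S(x) ∧ F(u) ∧ ¬F(w))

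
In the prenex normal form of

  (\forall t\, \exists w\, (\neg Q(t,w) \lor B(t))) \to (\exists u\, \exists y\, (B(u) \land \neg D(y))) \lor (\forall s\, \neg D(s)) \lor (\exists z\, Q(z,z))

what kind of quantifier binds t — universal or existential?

Eliminate → and ↔ using ¬ and ∨.
  \neg (\forall t\, \exists w\, (\neg Q(t,w) \lor B(t))) \lor (\exists u\, \exists y\, (B(u) \land \neg D(y))) \lor (\forall s\, \neg D(s)) \lor (\exists z\, Q(z,z))
Push ¬ through the quantifiers and connectives to reach negation normal form:
  (\exists t\, \forall w\, (Q(t,w) \land \neg B(t))) \lor (\exists u\, \exists y\, (B(u) \land \neg D(y))) \lor (\forall s\, \neg D(s)) \lor (\exists z\, Q(z,z))
Pull the quantifiers to the front (each side's bound variable is not free in the other side):
  \exists t\, \forall w\, \exists u\, \exists y\, \forall s\, \exists z\, (Q(t,w) \land \neg B(t) \lor B(u) \land \neg D(y) \lor \neg D(s) \lor Q(z,z))
The quantifier \forall t sits under an odd number of negations (counting the antecedent side of each →), so it flips to \exists t.

existential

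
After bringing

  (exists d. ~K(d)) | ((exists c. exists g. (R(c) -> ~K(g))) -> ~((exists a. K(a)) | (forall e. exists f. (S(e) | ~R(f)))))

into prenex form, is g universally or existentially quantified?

First replace A → B with ¬A ∨ B.
  (exists d. ~K(d)) | ~(exists c. exists g. (~R(c) | ~K(g))) | ~((exists a. K(a)) | (forall e. exists f. (S(e) | ~R(f))))
Move each ¬ inward, flipping quantifiers it crosses:
  (exists d. ~K(d)) | (forall c. forall g. (R(c) & K(g))) | (forall a. ~K(a)) & (exists e. forall f. (~S(e) & R(f)))
All bound variables are already distinct, so no renaming is needed.
Finally move all quantifiers to the prefix:
  exists d. forall c. forall g. forall a. exists e. forall f. (~K(d) | R(c) & K(g) | ~K(a) & ~S(e) & R(f))
The quantifier exists g sits under an odd number of negations (counting the antecedent side of each →), so it flips to forall g.

universal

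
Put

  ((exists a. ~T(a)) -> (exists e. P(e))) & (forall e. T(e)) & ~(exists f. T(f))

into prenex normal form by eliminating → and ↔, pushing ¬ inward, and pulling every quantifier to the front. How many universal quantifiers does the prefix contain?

Eliminate → and ↔ using ¬ and ∨.
  (~(exists a. ~T(a)) | (exists e. P(e))) & (forall e. T(e)) & ~(exists f. T(f))
Move each ¬ inward, flipping quantifiers it crosses:
  ((forall a. T(a)) | (exists e. P(e))) & (forall e. T(e)) & (forall f. ~T(f))
Give each quantifier a distinct variable: e↦p.
  ((forall a. T(a)) | (exists e. P(e))) & (forall p. T(p)) & (forall f. ~T(f))
Finally move all quantifiers to the prefix:
  forall a. exists e. forall p. forall f. ((T(a) | P(e)) & T(p) & ~T(f))
The prefix is forall a exists e forall p forall f: 3 universal, 1 existential.

3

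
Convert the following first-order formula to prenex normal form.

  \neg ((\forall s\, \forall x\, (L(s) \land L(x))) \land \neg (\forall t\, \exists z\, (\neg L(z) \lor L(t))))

\exists s\, \exists x\, \forall t\, \exists z\, (\neg L(s) \lor \neg L(x) \lor \neg L(z) \lor L(t))

Drive negations inward (¬∀x A ≡ ∃x ¬A, ¬∃x A ≡ ∀x ¬A, De Morgan for ∧/∨):
  (\exists s\, \exists x\, (\neg L(s) \lor \neg L(x))) \lor (\forall t\, \exists z\, (\neg L(z) \lor L(t)))
All bound variables are already distinct, so no renaming is needed.
Pull the quantifiers to the front (each side's bound variable is not free in the other side):
  \exists s\, \exists x\, \forall t\, \exists z\, (\neg L(s) \lor \neg L(x) \lor \neg L(z) \lor L(t))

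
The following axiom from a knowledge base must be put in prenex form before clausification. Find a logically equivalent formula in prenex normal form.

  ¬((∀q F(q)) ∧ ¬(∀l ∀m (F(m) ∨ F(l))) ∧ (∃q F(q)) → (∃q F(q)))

∀q ∃l ∃m ∃v ∀w (F(q) ∧ ¬F(m) ∧ ¬F(l) ∧ F(v) ∧ ¬F(w))

Eliminate → and ↔ using ¬ and ∨.
  ¬(¬((∀q F(q)) ∧ ¬(∀l ∀m (F(m) ∨ F(l))) ∧ (∃q F(q))) ∨ (∃q F(q)))
Move each ¬ inward, flipping quantifiers it crosses:
  (∀q F(q)) ∧ (∃l ∃m (¬F(m) ∧ ¬F(l))) ∧ (∃q F(q)) ∧ (∀q ¬F(q))
Standardize variables apart so no two quantifiers bind the same name: q↦v, q↦w.
  (∀q F(q)) ∧ (∃l ∃m (¬F(m) ∧ ¬F(l))) ∧ (∃v F(v)) ∧ (∀w ¬F(w))
Pull the quantifiers to the front (each side's bound variable is not free in the other side):
  ∀q ∃l ∃m ∃v ∀w (F(q) ∧ ¬F(m) ∧ ¬F(l) ∧ F(v) ∧ ¬F(w))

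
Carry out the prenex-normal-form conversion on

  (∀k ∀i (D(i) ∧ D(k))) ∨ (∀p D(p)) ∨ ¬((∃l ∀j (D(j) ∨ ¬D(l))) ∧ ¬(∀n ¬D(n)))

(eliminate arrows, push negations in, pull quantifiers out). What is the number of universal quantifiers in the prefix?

Move each ¬ inward, flipping quantifiers it crosses:
  (∀k ∀i (D(i) ∧ D(k))) ∨ (∀p D(p)) ∨ (∀l ∃j (¬D(j) ∧ D(l))) ∨ (∀n ¬D(n))
Finally move all quantifiers to the prefix:
  ∀k ∀i ∀p ∀l ∃j ∀n (D(i) ∧ D(k) ∨ D(p) ∨ ¬D(j) ∧ D(l) ∨ ¬D(n))
The prefix is ∀k ∀i ∀p ∀l ∃j ∀n: 5 universal, 1 existential.

5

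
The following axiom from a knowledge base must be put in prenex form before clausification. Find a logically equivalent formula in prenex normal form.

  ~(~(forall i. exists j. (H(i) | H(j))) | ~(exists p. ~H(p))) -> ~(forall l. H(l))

exists i. forall j. forall p. exists l. (~H(i) & ~H(j) | H(p) | ~H(l))

Rewrite implications/biconditionals: A → B as ¬A ∨ B.
  ~~(~(forall i. exists j. (H(i) | H(j))) | ~(exists p. ~H(p))) | ~(forall l. H(l))
Push ¬ through the quantifiers and connectives to reach negation normal form:
  (exists i. forall j. (~H(i) & ~H(j))) | (forall p. H(p)) | (exists l. ~H(l))
All bound variables are already distinct, so no renaming is needed.
Pull the quantifiers to the front (each side's bound variable is not free in the other side):
  exists i. forall j. forall p. exists l. (~H(i) & ~H(j) | H(p) | ~H(l))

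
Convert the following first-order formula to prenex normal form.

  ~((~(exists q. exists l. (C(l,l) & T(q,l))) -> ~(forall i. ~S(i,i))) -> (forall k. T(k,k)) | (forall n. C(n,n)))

Rewrite implications/biconditionals: A → B as ¬A ∨ B.
  ~(~(~~(exists q. exists l. (C(l,l) & T(q,l))) | ~(forall i. ~S(i,i))) | (forall k. T(k,k)) | (forall n. C(n,n)))
Move each ¬ inward, flipping quantifiers it crosses:
  ((exists q. exists l. (C(l,l) & T(q,l))) | (exists i. S(i,i))) & (exists k. ~T(k,k)) & (exists n. ~C(n,n))
All bound variables are already distinct, so no renaming is needed.
Extract every quantifier outward, since the variables are now distinct and don't occur free across branches:
  exists q. exists l. exists i. exists k. exists n. ((C(l,l) & T(q,l) | S(i,i)) & ~T(k,k) & ~C(n,n))

exists q. exists l. exists i. exists k. exists n. ((C(l,l) & T(q,l) | S(i,i)) & ~T(k,k) & ~C(n,n))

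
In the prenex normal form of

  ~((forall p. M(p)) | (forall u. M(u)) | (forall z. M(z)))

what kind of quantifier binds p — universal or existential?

Move each ¬ inward, flipping quantifiers it crosses:
  (exists p. ~M(p)) & (exists u. ~M(u)) & (exists z. ~M(z))
Finally move all quantifiers to the prefix:
  exists p. exists u. exists z. (~M(p) & ~M(u) & ~M(z))
The quantifier forall p sits under an odd number of negations, so it flips to exists p.

existential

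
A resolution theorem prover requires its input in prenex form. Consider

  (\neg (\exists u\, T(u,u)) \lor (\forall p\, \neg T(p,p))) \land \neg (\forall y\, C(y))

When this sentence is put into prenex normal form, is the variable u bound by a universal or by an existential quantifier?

Drive negations inward (¬∀x A ≡ ∃x ¬A, ¬∃x A ≡ ∀x ¬A, De Morgan for ∧/∨):
  ((\forall u\, \neg T(u,u)) \lor (\forall p\, \neg T(p,p))) \land (\exists y\, \neg C(y))
Extract every quantifier outward, since the variables are now distinct and don't occur free across branches:
  \forall u\, \forall p\, \exists y\, ((\neg T(u,u) \lor \neg T(p,p)) \land \neg C(y))
The quantifier \exists u sits under an odd number of negations, so it flips to \forall u.

universal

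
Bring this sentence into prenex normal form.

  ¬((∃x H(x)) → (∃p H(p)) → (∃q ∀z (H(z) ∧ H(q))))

First replace A → B with ¬A ∨ B.
  ¬(¬(∃x H(x)) ∨ ¬(∃p H(p)) ∨ (∃q ∀z (H(z) ∧ H(q))))
Push ¬ through the quantifiers and connectives to reach negation normal form:
  (∃x H(x)) ∧ (∃p H(p)) ∧ (∀q ∃z (¬H(z) ∨ ¬H(q)))
All bound variables are already distinct, so no renaming is needed.
Extract every quantifier outward, since the variables are now distinct and don't occur free across branches:
  ∃x ∃p ∀q ∃z (H(x) ∧ H(p) ∧ (¬H(z) ∨ ¬H(q)))

∃x ∃p ∀q ∃z (H(x) ∧ H(p) ∧ (¬H(z) ∨ ¬H(q)))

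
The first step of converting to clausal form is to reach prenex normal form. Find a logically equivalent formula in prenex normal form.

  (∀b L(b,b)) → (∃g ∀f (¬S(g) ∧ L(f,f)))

∃b ∃g ∀f (¬L(b,b) ∨ ¬S(g) ∧ L(f,f))

First replace A → B with ¬A ∨ B.
  ¬(∀b L(b,b)) ∨ (∃g ∀f (¬S(g) ∧ L(f,f)))
Drive negations inward (¬∀x A ≡ ∃x ¬A, ¬∃x A ≡ ∀x ¬A, De Morgan for ∧/∨):
  (∃b ¬L(b,b)) ∨ (∃g ∀f (¬S(g) ∧ L(f,f)))
Pull the quantifiers to the front (each side's bound variable is not free in the other side):
  ∃b ∃g ∀f (¬L(b,b) ∨ ¬S(g) ∧ L(f,f))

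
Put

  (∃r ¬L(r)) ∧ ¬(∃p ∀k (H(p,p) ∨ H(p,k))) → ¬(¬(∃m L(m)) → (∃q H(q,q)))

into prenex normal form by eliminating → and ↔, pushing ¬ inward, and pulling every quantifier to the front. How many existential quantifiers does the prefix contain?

1

Eliminate → and ↔ using ¬ and ∨.
  ¬((∃r ¬L(r)) ∧ ¬(∃p ∀k (H(p,p) ∨ H(p,k)))) ∨ ¬(¬¬(∃m L(m)) ∨ (∃q H(q,q)))
Move each ¬ inward, flipping quantifiers it crosses:
  (∀r L(r)) ∨ (∃p ∀k (H(p,p) ∨ H(p,k))) ∨ (∀m ¬L(m)) ∧ (∀q ¬H(q,q))
All bound variables are already distinct, so no renaming is needed.
Extract every quantifier outward, since the variables are now distinct and don't occur free across branches:
  ∀r ∃p ∀k ∀m ∀q (L(r) ∨ H(p,p) ∨ H(p,k) ∨ ¬L(m) ∧ ¬H(q,q))
The prefix is ∀r ∃p ∀k ∀m ∀q: 4 universal, 1 existential.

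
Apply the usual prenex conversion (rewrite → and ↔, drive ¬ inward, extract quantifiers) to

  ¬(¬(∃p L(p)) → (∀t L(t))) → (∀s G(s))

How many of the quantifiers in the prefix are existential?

First replace A → B with ¬A ∨ B.
  ¬¬(¬¬(∃p L(p)) ∨ (∀t L(t))) ∨ (∀s G(s))
Move each ¬ inward, flipping quantifiers it crosses:
  (∃p L(p)) ∨ (∀t L(t)) ∨ (∀s G(s))
Extract every quantifier outward, since the variables are now distinct and don't occur free across branches:
  ∃p ∀t ∀s (L(p) ∨ L(t) ∨ G(s))
The prefix is ∃p ∀t ∀s: 2 universal, 1 existential.

1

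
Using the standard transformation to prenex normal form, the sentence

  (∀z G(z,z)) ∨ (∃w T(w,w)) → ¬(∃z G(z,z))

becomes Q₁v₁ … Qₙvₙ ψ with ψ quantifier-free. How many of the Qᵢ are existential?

Eliminate → and ↔ using ¬ and ∨.
  ¬((∀z G(z,z)) ∨ (∃w T(w,w))) ∨ ¬(∃z G(z,z))
Push ¬ through the quantifiers and connectives to reach negation normal form:
  (∃z ¬G(z,z)) ∧ (∀w ¬T(w,w)) ∨ (∀z ¬G(z,z))
Standardize variables apart so no two quantifiers bind the same name: z↦a.
  (∃z ¬G(z,z)) ∧ (∀w ¬T(w,w)) ∨ (∀a ¬G(a,a))
Extract every quantifier outward, since the variables are now distinct and don't occur free across branches:
  ∃z ∀w ∀a (¬G(z,z) ∧ ¬T(w,w) ∨ ¬G(a,a))
The prefix is ∃z ∀w ∀a: 2 universal, 1 existential.

1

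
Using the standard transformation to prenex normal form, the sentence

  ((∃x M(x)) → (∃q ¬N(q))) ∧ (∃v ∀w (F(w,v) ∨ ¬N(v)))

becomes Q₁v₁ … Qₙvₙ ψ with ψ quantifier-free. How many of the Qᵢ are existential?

Eliminate → and ↔ using ¬ and ∨.
  (¬(∃x M(x)) ∨ (∃q ¬N(q))) ∧ (∃v ∀w (F(w,v) ∨ ¬N(v)))
Move each ¬ inward, flipping quantifiers it crosses:
  ((∀x ¬M(x)) ∨ (∃q ¬N(q))) ∧ (∃v ∀w (F(w,v) ∨ ¬N(v)))
Pull the quantifiers to the front (each side's bound variable is not free in the other side):
  ∀x ∃q ∃v ∀w ((¬M(x) ∨ ¬N(q)) ∧ (F(w,v) ∨ ¬N(v)))
The prefix is ∀x ∃q ∃v ∀w: 2 universal, 2 existential.

2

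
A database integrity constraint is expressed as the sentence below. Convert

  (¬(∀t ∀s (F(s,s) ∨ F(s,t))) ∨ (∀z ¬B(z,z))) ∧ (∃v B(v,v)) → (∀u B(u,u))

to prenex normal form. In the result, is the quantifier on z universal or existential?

Rewrite implications/biconditionals: A → B as ¬A ∨ B.
  ¬((¬(∀t ∀s (F(s,s) ∨ F(s,t))) ∨ (∀z ¬B(z,z))) ∧ (∃v B(v,v))) ∨ (∀u B(u,u))
Move each ¬ inward, flipping quantifiers it crosses:
  (∀t ∀s (F(s,s) ∨ F(s,t))) ∧ (∃z B(z,z)) ∨ (∀v ¬B(v,v)) ∨ (∀u B(u,u))
Pull the quantifiers to the front (each side's bound variable is not free in the other side):
  ∀t ∀s ∃z ∀v ∀u ((F(s,s) ∨ F(s,t)) ∧ B(z,z) ∨ ¬B(v,v) ∨ B(u,u))
The quantifier ∀z sits under an odd number of negations (counting the antecedent side of each →), so it flips to ∃z.

existential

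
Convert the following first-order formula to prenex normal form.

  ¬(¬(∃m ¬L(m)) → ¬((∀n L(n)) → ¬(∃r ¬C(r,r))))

∀m ∃n ∀r (L(m) ∧ (¬L(n) ∨ C(r,r)))

Eliminate → and ↔ using ¬ and ∨.
  ¬(¬¬(∃m ¬L(m)) ∨ ¬(¬(∀n L(n)) ∨ ¬(∃r ¬C(r,r))))
Move each ¬ inward, flipping quantifiers it crosses:
  (∀m L(m)) ∧ ((∃n ¬L(n)) ∨ (∀r C(r,r)))
Pull the quantifiers to the front (each side's bound variable is not free in the other side):
  ∀m ∃n ∀r (L(m) ∧ (¬L(n) ∨ C(r,r)))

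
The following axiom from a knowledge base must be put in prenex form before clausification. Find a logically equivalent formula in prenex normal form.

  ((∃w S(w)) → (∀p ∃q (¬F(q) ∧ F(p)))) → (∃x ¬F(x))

Eliminate → and ↔ using ¬ and ∨.
  ¬(¬(∃w S(w)) ∨ (∀p ∃q (¬F(q) ∧ F(p)))) ∨ (∃x ¬F(x))
Push ¬ through the quantifiers and connectives to reach negation normal form:
  (∃w S(w)) ∧ (∃p ∀q (F(q) ∨ ¬F(p))) ∨ (∃x ¬F(x))
Extract every quantifier outward, since the variables are now distinct and don't occur free across branches:
  ∃w ∃p ∀q ∃x (S(w) ∧ (F(q) ∨ ¬F(p)) ∨ ¬F(x))

∃w ∃p ∀q ∃x (S(w) ∧ (F(q) ∨ ¬F(p)) ∨ ¬F(x))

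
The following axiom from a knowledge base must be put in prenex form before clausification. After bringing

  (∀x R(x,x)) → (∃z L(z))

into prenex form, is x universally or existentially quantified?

existential

First replace A → B with ¬A ∨ B.
  ¬(∀x R(x,x)) ∨ (∃z L(z))
Drive negations inward (¬∀x A ≡ ∃x ¬A, ¬∃x A ≡ ∀x ¬A, De Morgan for ∧/∨):
  (∃x ¬R(x,x)) ∨ (∃z L(z))
Pull the quantifiers to the front (each side's bound variable is not free in the other side):
  ∃x ∃z (¬R(x,x) ∨ L(z))
The quantifier ∀x sits under an odd number of negations (counting the antecedent side of each →), so it flips to ∃x.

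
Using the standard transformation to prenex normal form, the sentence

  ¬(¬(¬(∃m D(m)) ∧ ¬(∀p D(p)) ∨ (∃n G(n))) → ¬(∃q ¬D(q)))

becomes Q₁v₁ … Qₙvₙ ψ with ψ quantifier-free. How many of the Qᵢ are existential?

Eliminate → and ↔ using ¬ and ∨.
  ¬(¬¬(¬(∃m D(m)) ∧ ¬(∀p D(p)) ∨ (∃n G(n))) ∨ ¬(∃q ¬D(q)))
Drive negations inward (¬∀x A ≡ ∃x ¬A, ¬∃x A ≡ ∀x ¬A, De Morgan for ∧/∨):
  ((∃m D(m)) ∨ (∀p D(p))) ∧ (∀n ¬G(n)) ∧ (∃q ¬D(q))
All bound variables are already distinct, so no renaming is needed.
Extract every quantifier outward, since the variables are now distinct and don't occur free across branches:
  ∃m ∀p ∀n ∃q ((D(m) ∨ D(p)) ∧ ¬G(n) ∧ ¬D(q))
The prefix is ∃m ∀p ∀n ∃q: 2 universal, 2 existential.

2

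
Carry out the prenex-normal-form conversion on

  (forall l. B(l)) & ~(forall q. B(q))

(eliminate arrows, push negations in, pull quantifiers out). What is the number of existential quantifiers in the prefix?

Move each ¬ inward, flipping quantifiers it crosses:
  (forall l. B(l)) & (exists q. ~B(q))
All bound variables are already distinct, so no renaming is needed.
Pull the quantifiers to the front (each side's bound variable is not free in the other side):
  forall l. exists q. (B(l) & ~B(q))
The prefix is forall l exists q: 1 universal, 1 existential.

1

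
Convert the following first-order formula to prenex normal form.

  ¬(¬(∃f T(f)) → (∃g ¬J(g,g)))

∀f ∀g (¬T(f) ∧ J(g,g))

First replace A → B with ¬A ∨ B.
  ¬(¬¬(∃f T(f)) ∨ (∃g ¬J(g,g)))
Drive negations inward (¬∀x A ≡ ∃x ¬A, ¬∃x A ≡ ∀x ¬A, De Morgan for ∧/∨):
  (∀f ¬T(f)) ∧ (∀g J(g,g))
All bound variables are already distinct, so no renaming is needed.
Finally move all quantifiers to the prefix:
  ∀f ∀g (¬T(f) ∧ J(g,g))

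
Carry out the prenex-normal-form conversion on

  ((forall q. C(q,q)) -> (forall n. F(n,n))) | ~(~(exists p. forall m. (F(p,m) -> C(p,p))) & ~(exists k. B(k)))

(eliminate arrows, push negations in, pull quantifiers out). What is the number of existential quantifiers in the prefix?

3

First replace A → B with ¬A ∨ B.
  ~(forall q. C(q,q)) | (forall n. F(n,n)) | ~(~(exists p. forall m. (~F(p,m) | C(p,p))) & ~(exists k. B(k)))
Move each ¬ inward, flipping quantifiers it crosses:
  (exists q. ~C(q,q)) | (forall n. F(n,n)) | (exists p. forall m. (~F(p,m) | C(p,p))) | (exists k. B(k))
All bound variables are already distinct, so no renaming is needed.
Extract every quantifier outward, since the variables are now distinct and don't occur free across branches:
  exists q. forall n. exists p. forall m. exists k. (~C(q,q) | F(n,n) | ~F(p,m) | C(p,p) | B(k))
The prefix is exists q forall n exists p forall m exists k: 2 universal, 3 existential.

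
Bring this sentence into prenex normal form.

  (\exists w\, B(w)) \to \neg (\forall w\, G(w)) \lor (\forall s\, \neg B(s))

\forall w\, \exists w1\, \forall s\, (\neg B(w) \lor \neg G(w1) \lor \neg B(s))

First replace A → B with ¬A ∨ B.
  \neg (\exists w\, B(w)) \lor \neg (\forall w\, G(w)) \lor (\forall s\, \neg B(s))
Push ¬ through the quantifiers and connectives to reach negation normal form:
  (\forall w\, \neg B(w)) \lor (\exists w\, \neg G(w)) \lor (\forall s\, \neg B(s))
Give each quantifier a distinct variable: w↦w1.
  (\forall w\, \neg B(w)) \lor (\exists w1\, \neg G(w1)) \lor (\forall s\, \neg B(s))
Finally move all quantifiers to the prefix:
  \forall w\, \exists w1\, \forall s\, (\neg B(w) \lor \neg G(w1) \lor \neg B(s))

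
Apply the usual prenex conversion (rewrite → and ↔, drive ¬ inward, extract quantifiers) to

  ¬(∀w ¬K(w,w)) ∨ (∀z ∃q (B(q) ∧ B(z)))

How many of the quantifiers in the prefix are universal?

Drive negations inward (¬∀x A ≡ ∃x ¬A, ¬∃x A ≡ ∀x ¬A, De Morgan for ∧/∨):
  (∃w K(w,w)) ∨ (∀z ∃q (B(q) ∧ B(z)))
All bound variables are already distinct, so no renaming is needed.
Extract every quantifier outward, since the variables are now distinct and don't occur free across branches:
  ∃w ∀z ∃q (K(w,w) ∨ B(q) ∧ B(z))
The prefix is ∃w ∀z ∃q: 1 universal, 2 existential.

1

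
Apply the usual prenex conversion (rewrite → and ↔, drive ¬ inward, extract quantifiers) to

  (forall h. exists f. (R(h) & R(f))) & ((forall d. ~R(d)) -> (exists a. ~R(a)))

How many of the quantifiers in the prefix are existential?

First replace A → B with ¬A ∨ B.
  (forall h. exists f. (R(h) & R(f))) & (~(forall d. ~R(d)) | (exists a. ~R(a)))
Move each ¬ inward, flipping quantifiers it crosses:
  (forall h. exists f. (R(h) & R(f))) & ((exists d. R(d)) | (exists a. ~R(a)))
All bound variables are already distinct, so no renaming is needed.
Pull the quantifiers to the front (each side's bound variable is not free in the other side):
  forall h. exists f. exists d. exists a. (R(h) & R(f) & (R(d) | ~R(a)))
The prefix is forall h exists f exists d exists a: 1 universal, 3 existential.

3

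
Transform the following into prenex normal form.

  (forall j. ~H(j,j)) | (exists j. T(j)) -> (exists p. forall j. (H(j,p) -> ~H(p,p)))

First replace A → B with ¬A ∨ B.
  ~((forall j. ~H(j,j)) | (exists j. T(j))) | (exists p. forall j. (~H(j,p) | ~H(p,p)))
Push ¬ through the quantifiers and connectives to reach negation normal form:
  (exists j. H(j,j)) & (forall j. ~T(j)) | (exists p. forall j. (~H(j,p) | ~H(p,p)))
Give each quantifier a distinct variable: j↦s, j↦y.
  (exists j. H(j,j)) & (forall s. ~T(s)) | (exists p. forall y. (~H(y,p) | ~H(p,p)))
Finally move all quantifiers to the prefix:
  exists j. forall s. exists p. forall y. (H(j,j) & ~T(s) | ~H(y,p) | ~H(p,p))

exists j. forall s. exists p. forall y. (H(j,j) & ~T(s) | ~H(y,p) | ~H(p,p))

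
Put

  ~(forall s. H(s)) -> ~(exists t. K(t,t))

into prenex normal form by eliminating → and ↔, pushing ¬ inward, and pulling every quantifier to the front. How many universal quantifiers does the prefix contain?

Rewrite implications/biconditionals: A → B as ¬A ∨ B.
  ~~(forall s. H(s)) | ~(exists t. K(t,t))
Push ¬ through the quantifiers and connectives to reach negation normal form:
  (forall s. H(s)) | (forall t. ~K(t,t))
Extract every quantifier outward, since the variables are now distinct and don't occur free across branches:
  forall s. forall t. (H(s) | ~K(t,t))
The prefix is forall s forall t: 2 universal, 0 existential.

2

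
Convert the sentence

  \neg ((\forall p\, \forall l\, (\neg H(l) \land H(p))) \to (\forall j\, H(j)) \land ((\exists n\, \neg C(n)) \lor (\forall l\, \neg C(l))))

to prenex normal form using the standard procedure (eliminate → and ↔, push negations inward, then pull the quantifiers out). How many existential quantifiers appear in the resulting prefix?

Eliminate → and ↔ using ¬ and ∨.
  \neg (\neg (\forall p\, \forall l\, (\neg H(l) \land H(p))) \lor (\forall j\, H(j)) \land ((\exists n\, \neg C(n)) \lor (\forall l\, \neg C(l))))
Drive negations inward (¬∀x A ≡ ∃x ¬A, ¬∃x A ≡ ∀x ¬A, De Morgan for ∧/∨):
  (\forall p\, \forall l\, (\neg H(l) \land H(p))) \land ((\exists j\, \neg H(j)) \lor (\forall n\, C(n)) \land (\exists l\, C(l)))
Standardize variables apart so no two quantifiers bind the same name: l↦x.
  (\forall p\, \forall l\, (\neg H(l) \land H(p))) \land ((\exists j\, \neg H(j)) \lor (\forall n\, C(n)) \land (\exists x\, C(x)))
Finally move all quantifiers to the prefix:
  \forall p\, \forall l\, \exists j\, \forall n\, \exists x\, (\neg H(l) \land H(p) \land (\neg H(j) \lor C(n) \land C(x)))
The prefix is \forall p \forall l \exists j \forall n \exists x: 3 universal, 2 existential.

2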